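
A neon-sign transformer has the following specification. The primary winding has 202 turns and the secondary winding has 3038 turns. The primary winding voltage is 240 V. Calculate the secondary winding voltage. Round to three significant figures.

V_s/V_p = N_s/N_p, so V_s = 240 × 3038/202 = 3610 V.

V_s ≈ 3610 V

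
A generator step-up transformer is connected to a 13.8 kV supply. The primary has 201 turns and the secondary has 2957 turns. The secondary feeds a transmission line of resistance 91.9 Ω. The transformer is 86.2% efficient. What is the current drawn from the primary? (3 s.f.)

V_s = 13800 × 2957/201 = 203020 V.
I_s = V_s/R = 203020/91.9 = 2209.1 A.
P_out = V_s I_s = 203020 × 2209.1 = 4.4849×10^8 W.
P_in = P_out/η = 4.4849×10^8/0.862 = 5.2029×10^8 W.
I_p = P_in/V_p = 5.2029×10^8/13800 = 37700 A.

I_p ≈ 37700 A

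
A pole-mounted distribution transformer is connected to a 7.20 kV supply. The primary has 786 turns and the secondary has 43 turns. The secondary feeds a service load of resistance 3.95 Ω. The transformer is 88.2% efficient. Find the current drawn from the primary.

I_p ≈ 6.19 A

V_s = 7200 × 43/786 = 393.89 V.
I_s = V_s/R = 393.89/3.95 = 99.720 A.
P_out = V_s I_s = 393.89 × 99.720 = 39279 W.
P_in = P_out/η = 39279/0.882 = 44534 W.
I_p = P_in/V_p = 44534/7200 = 6.19 A.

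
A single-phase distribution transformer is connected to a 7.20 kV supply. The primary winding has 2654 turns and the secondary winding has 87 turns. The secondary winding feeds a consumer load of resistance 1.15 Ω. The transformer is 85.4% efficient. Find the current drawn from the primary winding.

V_s = 7200 × 87/2654 = 236.02 V.
I_s = V_s/R = 236.02/1.15 = 205.24 A.
P_out = V_s I_s = 236.02 × 205.24 = 48440 W.
P_in = P_out/η = 48440/0.854 = 56721 W.
I_p = P_in/V_p = 56721/7200 = 7.88 A.

I_p ≈ 7.88 A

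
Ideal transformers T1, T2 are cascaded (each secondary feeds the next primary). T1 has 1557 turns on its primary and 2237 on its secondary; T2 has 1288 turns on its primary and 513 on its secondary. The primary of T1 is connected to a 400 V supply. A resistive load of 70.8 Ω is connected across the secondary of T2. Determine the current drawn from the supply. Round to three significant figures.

I_supply ≈ 1.85 A

After T1: V = 400.00 × 2237/1557 = 574.69 V.
After T2: V = 574.69 × 513/1288 = 228.90 V.
I_load = 228.90/70.8 = 3.2330 A, so P_out = 228.90 × 3.2330 = 740.02 W.
All ideal ⇒ P_in = P_out, so I_supply = 740.02/400 = 1.85 A.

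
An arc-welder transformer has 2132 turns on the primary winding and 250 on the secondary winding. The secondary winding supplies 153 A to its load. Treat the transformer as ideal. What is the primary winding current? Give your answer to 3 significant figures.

For an ideal transformer I_p/I_s = N_s/N_p, so I_p = 153 × 250/2132 = 17.9 A.

I_p ≈ 17.9 A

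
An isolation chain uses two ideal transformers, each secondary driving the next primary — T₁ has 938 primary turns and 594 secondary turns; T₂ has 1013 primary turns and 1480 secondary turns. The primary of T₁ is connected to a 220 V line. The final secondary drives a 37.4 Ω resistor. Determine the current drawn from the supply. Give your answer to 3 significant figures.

I_supply ≈ 5.04 A

Secondary of T₁: V = 220.00 × 594/938 = 139.32 V.
Secondary of T₂: V = 139.32 × 1480/1013 = 203.54 V.
I_load = 203.54/37.4 = 5.4424 A, so P_out = 203.54 × 5.4424 = 1107.8 W.
All ideal ⇒ P_in = P_out, so I_supply = 1107.8/220 = 5.04 A.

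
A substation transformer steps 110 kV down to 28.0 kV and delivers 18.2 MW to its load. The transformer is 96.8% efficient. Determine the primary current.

P_in = P_out/η = 1.82×10^7/0.968 = 1.8802×10^7 W.
I_p = P_in/V_p = 1.8802×10^7/110000 = 171 A.

I_p ≈ 171 A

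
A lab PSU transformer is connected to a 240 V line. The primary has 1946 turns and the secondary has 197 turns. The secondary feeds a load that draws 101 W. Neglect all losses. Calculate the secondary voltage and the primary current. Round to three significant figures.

V_s ≈ 24.3 V, I_p ≈ 0.421 A

V_s = V_p × N_s/N_p = 240 × 197/1946 = 24.296 V.
I_s = P/V_s = 101/24.296 = 4.1571 A.
I_p = I_s × N_s/N_p = 4.1571 × 197/1946 = 0.421 A.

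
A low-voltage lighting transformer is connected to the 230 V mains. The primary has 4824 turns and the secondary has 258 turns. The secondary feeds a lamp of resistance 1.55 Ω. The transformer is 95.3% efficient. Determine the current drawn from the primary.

I_p ≈ 0.445 A

V_s = 230 × 258/4824 = 12.301 V.
I_s = V_s/R = 12.301/1.55 = 7.9361 A.
P_out = V_s I_s = 12.301 × 7.9361 = 97.622 W.
P_in = P_out/η = 97.622/0.953 = 102.44 W.
I_p = P_in/V_p = 102.44/230 = 0.445 A.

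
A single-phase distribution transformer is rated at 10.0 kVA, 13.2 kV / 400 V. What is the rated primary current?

I_p ≈ 0.758 A

I_p = S/V_p = 10000/13200 = 0.758 A.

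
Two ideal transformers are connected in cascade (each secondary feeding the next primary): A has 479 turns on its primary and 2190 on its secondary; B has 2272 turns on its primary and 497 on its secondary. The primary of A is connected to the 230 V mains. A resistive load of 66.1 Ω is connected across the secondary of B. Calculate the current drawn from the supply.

Secondary of A: V = 230.00 × 2190/479 = 1051.6 V.
Secondary of B: V = 1051.6 × 497/2272 = 230.03 V.
I_load = 230.03/66.1 = 3.4800 A, so P_out = 230.03 × 3.4800 = 800.51 W.
All ideal ⇒ P_in = P_out, so I_supply = 800.51/230 = 3.48 A.

I_supply ≈ 3.48 A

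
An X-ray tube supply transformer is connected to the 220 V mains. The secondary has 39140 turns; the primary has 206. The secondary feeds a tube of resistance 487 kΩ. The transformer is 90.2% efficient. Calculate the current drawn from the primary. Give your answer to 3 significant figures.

I_p ≈ 18.1 A

V_s = 220 × 39140/206 = 41800 V.
I_s = V_s/R = 41800/487000 = 0.085832 A.
P_out = V_s I_s = 41800 × 0.085832 = 3587.8 W.
P_in = P_out/η = 3587.8/0.902 = 3977.6 W.
I_p = P_in/V_p = 3977.6/220 = 18.1 A.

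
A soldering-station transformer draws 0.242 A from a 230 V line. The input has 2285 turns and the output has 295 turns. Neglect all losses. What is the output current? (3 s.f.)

I_out/I_in = N_in/N_out, so I_out = 0.242 × 2285/295 = 1.87 A.

I_out ≈ 1.87 A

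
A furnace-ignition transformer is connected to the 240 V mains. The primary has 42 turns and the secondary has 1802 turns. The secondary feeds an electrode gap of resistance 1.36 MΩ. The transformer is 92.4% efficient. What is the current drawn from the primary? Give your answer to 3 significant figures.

I_p ≈ 0.352 A

V_s = 240 × 1802/42 = 10297 V.
I_s = V_s/R = 10297/(1.36×10^6) = 0.0075714 A.
P_out = V_s I_s = 10297 × 0.0075714 = 77.964 W.
P_in = P_out/η = 77.964/0.924 = 84.377 W.
I_p = P_in/V_p = 84.377/240 = 0.352 A.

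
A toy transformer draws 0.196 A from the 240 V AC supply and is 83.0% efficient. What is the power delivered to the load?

P_in = V_p I_p = 240 × 0.196 = 47.040 W.
P_out = η P_in = 0.830 × 47.040 = 39.0 W.

P_out ≈ 39.0 W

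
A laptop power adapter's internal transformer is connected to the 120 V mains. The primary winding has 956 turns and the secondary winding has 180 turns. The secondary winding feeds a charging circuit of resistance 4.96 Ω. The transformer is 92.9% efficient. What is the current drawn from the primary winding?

I_p ≈ 0.923 A

V_s = 120 × 180/956 = 22.594 V.
I_s = V_s/R = 22.594/4.96 = 4.5553 A.
P_out = V_s I_s = 22.594 × 4.5553 = 102.92 W.
P_in = P_out/η = 102.92/0.929 = 110.79 W.
I_p = P_in/V_p = 110.79/120 = 0.923 A.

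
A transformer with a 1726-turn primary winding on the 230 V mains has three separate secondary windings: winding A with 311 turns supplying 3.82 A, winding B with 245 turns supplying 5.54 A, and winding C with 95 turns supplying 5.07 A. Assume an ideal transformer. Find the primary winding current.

V_A = 230 × 311/1726 = 41.443 V; V_B = 230 × 245/1726 = 32.648 V; V_C = 230 × 95/1726 = 12.659 V.
P_out = V_A I_A + V_B I_B + V_C I_C = 41.443×3.82 + 32.648×5.54 + 12.659×5.07 = 158.31 + 180.87 + 64.183 = 403.36 W.
Ideal ⇒ P_in = P_out, so I_p = P_out/V_p = 403.36/230 = 1.75 A.

I_p ≈ 1.75 A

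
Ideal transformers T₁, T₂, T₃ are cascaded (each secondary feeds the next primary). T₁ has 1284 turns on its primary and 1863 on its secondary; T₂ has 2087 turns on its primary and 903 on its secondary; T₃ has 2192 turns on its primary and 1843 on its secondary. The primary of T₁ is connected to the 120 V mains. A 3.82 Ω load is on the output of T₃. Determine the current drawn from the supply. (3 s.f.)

I_supply ≈ 8.75 A

Secondary of T₁: V = 120.00 × 1863/1284 = 174.11 V.
Secondary of T₂: V = 174.11 × 903/2087 = 75.335 V.
Secondary of T₃: V = 75.335 × 1843/2192 = 63.340 V.
I_load = 63.340/3.82 = 16.581 A, so P_out = 63.340 × 16.581 = 1050.3 W.
All ideal ⇒ P_in = P_out, so I_supply = 1050.3/120 = 8.75 A.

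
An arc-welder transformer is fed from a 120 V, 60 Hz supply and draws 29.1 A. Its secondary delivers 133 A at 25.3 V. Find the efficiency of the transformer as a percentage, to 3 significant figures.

P_in = 120 × 29.1 = 3492.00 W.
P_out = 25.3 × 133 = 3364.90 W.
η = P_out/P_in = 3364.90/3492.00 = 0.964.

η ≈ 96.4%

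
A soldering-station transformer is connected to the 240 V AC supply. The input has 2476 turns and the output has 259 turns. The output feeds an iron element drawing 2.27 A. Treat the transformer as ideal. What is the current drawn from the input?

For an ideal transformer I_in N_in = I_out N_out, so I_in = 2.27 × 259/2476 = 0.237 A.

I_in ≈ 0.237 A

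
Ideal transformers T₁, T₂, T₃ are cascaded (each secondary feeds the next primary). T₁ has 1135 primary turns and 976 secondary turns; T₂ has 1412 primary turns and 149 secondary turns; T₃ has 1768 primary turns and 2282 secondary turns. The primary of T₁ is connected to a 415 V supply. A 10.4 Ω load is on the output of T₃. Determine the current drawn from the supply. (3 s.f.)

I_supply ≈ 0.547 A

After T₁: V = 415.00 × 976/1135 = 356.86 V.
After T₂: V = 356.86 × 149/1412 = 37.658 V.
After T₃: V = 37.658 × 2282/1768 = 48.606 V.
I_load = 48.606/10.4 = 4.6736 A, so P_out = 48.606 × 4.6736 = 227.16 W.
All ideal ⇒ P_in = P_out, so I_supply = 227.16/415 = 0.547 A.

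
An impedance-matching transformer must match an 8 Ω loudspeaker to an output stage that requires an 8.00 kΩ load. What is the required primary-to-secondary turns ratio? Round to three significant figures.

Z_p/Z_s = (N_p/N_s)², so N_p/N_s = √(8000/8) = √1000 = 31.6.

N_p/N_s ≈ 31.6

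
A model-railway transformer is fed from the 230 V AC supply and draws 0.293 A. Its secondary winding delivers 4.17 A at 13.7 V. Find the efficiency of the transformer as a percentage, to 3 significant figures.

η ≈ 84.8%

P_in = 230 × 0.293 = 67.3900 W.
P_out = 13.7 × 4.17 = 57.1290 W.
η = P_out/P_in = 57.1290/67.3900 = 0.848.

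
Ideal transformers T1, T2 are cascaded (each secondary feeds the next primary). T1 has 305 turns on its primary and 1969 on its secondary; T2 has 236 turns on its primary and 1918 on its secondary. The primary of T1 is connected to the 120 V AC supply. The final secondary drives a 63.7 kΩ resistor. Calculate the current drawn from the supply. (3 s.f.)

After T1: V = 120.00 × 1969/305 = 774.69 V.
After T2: V = 774.69 × 1918/236 = 6296.0 V.
I_load = 6296.0/63700 = 0.098838 A, so P_out = 6296.0 × 0.098838 = 622.28 W.
All ideal ⇒ P_in = P_out, so I_supply = 622.28/120 = 5.19 A.

I_supply ≈ 5.19 A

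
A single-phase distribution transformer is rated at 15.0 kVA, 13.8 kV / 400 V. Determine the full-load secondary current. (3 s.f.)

I_s = S/V_s = 15000/400 = 37.5 A.

I_s ≈ 37.5 A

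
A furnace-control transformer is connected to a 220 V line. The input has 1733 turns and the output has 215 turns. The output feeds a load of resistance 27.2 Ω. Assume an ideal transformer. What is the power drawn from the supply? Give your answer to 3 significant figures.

V_out = V_in × N_out/N_in = 220 × 215/1733 = 27.294 V.
I_out = V_out/R = 27.294/27.2 = 1.0034 A.
I_in = I_out × N_out/N_in = 1.0034 × 215/1733 = 0.12449 A.
P = V_in I_in = 220 × 0.12449 = 27.4 W.

P ≈ 27.4 W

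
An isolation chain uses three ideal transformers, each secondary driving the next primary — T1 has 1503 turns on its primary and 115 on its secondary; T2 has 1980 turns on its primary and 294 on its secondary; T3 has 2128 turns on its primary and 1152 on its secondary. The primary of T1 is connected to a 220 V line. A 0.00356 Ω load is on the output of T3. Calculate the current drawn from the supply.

I_supply ≈ 2.34 A

After T1: V = 220.00 × 115/1503 = 16.833 V.
After T2: V = 16.833 × 294/1980 = 2.4994 V.
After T3: V = 2.4994 × 1152/2128 = 1.3531 V.
I_load = 1.3531/0.00356 = 380.08 A, so P_out = 1.3531 × 380.08 = 514.28 W.
All ideal ⇒ P_in = P_out, so I_supply = 514.28/220 = 2.34 A.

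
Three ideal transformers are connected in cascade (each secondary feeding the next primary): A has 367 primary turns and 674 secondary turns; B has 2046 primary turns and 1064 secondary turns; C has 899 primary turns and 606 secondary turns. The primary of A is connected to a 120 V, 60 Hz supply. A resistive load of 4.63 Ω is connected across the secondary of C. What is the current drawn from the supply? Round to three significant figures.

After A: V = 120.00 × 674/367 = 220.38 V.
After B: V = 220.38 × 1064/2046 = 114.61 V.
After C: V = 114.61 × 606/899 = 77.255 V.
I_load = 77.255/4.63 = 16.686 A, so P_out = 77.255 × 16.686 = 1289.0 W.
All ideal ⇒ P_in = P_out, so I_supply = 1289.0/120 = 10.7 A.

I_supply ≈ 10.7 A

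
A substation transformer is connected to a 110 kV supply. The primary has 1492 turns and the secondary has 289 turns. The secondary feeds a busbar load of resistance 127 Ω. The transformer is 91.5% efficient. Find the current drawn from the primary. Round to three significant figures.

V_s = 110000 × 289/1492 = 21307 V.
I_s = V_s/R = 21307/127 = 167.77 A.
P_out = V_s I_s = 21307 × 167.77 = 3.5747×10^6 W.
P_in = P_out/η = 3.5747×10^6/0.915 = 3.9068×10^6 W.
I_p = P_in/V_p = 3.9068×10^6/110000 = 35.5 A.

I_p ≈ 35.5 A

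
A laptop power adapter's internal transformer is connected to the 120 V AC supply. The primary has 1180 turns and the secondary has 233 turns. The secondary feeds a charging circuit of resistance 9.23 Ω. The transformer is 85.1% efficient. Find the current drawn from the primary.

I_p ≈ 0.596 A

V_s = 120 × 233/1180 = 23.695 V.
I_s = V_s/R = 23.695/9.23 = 2.5672 A.
P_out = V_s I_s = 23.695 × 2.5672 = 60.829 W.
P_in = P_out/η = 60.829/0.851 = 71.479 W.
I_p = P_in/V_p = 71.479/120 = 0.596 A.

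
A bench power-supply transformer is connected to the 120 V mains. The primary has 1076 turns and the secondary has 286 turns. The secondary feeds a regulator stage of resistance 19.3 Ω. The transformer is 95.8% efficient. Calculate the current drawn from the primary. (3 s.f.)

I_p ≈ 0.459 A

V_s = 120 × 286/1076 = 31.896 V.
I_s = V_s/R = 31.896/19.3 = 1.6526 A.
P_out = V_s I_s = 31.896 × 1.6526 = 52.712 W.
P_in = P_out/η = 52.712/0.958 = 55.023 W.
I_p = P_in/V_p = 55.023/120 = 0.459 A.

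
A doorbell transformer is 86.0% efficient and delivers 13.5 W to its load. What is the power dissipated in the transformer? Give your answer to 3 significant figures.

P_loss ≈ 2.20 W

P_in = P_out/η = 13.5/0.860 = 15.6977 W.
P_loss = P_in − P_out = 15.6977 − 13.5 = 2.20 W.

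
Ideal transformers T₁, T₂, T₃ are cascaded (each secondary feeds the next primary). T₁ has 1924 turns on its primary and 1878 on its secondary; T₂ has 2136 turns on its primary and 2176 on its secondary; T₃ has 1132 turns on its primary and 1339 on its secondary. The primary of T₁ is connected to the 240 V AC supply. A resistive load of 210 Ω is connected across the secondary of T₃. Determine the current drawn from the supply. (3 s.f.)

I_supply ≈ 1.58 A

Secondary of T₁: V = 240.00 × 1878/1924 = 234.26 V.
Secondary of T₂: V = 234.26 × 2176/2136 = 238.65 V.
Secondary of T₃: V = 238.65 × 1339/1132 = 282.29 V.
I_load = 282.29/210 = 1.3442 A, so P_out = 282.29 × 1.3442 = 379.46 W.
All ideal ⇒ P_in = P_out, so I_supply = 379.46/240 = 1.58 A.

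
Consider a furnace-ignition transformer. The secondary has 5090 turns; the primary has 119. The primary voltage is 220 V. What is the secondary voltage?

V_s ≈ 9410 V

V_s/V_p = N_s/N_p, so V_s = 220 × 5090/119 = 9410 V.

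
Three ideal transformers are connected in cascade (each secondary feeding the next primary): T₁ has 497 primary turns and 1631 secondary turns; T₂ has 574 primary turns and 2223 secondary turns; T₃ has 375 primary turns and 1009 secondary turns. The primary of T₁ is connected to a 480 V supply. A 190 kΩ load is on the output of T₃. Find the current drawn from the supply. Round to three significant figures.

I_supply ≈ 2.95 A

Secondary of T₁: V = 480.00 × 1631/497 = 1575.2 V.
Secondary of T₂: V = 1575.2 × 2223/574 = 6100.5 V.
Secondary of T₃: V = 6100.5 × 1009/375 = 16414 V.
I_load = 16414/190000 = 0.086392 A, so P_out = 16414 × 0.086392 = 1418.1 W.
All ideal ⇒ P_in = P_out, so I_supply = 1418.1/480 = 2.95 A.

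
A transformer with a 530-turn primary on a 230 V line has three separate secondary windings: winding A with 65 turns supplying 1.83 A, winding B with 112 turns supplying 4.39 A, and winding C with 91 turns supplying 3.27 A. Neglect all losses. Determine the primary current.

V_A = 230 × 65/530 = 28.208 V; V_B = 230 × 112/530 = 48.604 V; V_C = 230 × 91/530 = 39.491 V.
P_out = V_A I_A + V_B I_B + V_C I_C = 28.208×1.83 + 48.604×4.39 + 39.491×3.27 = 51.620 + 213.37 + 129.13 = 394.12 W.
Ideal ⇒ P_in = P_out, so I_p = P_out/V_p = 394.12/230 = 1.71 A.

I_p ≈ 1.71 A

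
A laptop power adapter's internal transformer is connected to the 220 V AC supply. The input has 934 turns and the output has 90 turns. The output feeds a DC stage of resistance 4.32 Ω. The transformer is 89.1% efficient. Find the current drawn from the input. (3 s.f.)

I_in ≈ 0.531 A

V_out = 220 × 90/934 = 21.199 V.
I_out = V_out/R = 21.199/4.32 = 4.9072 A.
P_out = V_out I_out = 21.199 × 4.9072 = 104.03 W.
P_in = P_out/η = 104.03/0.891 = 116.75 W.
I_in = P_in/V_in = 116.75/220 = 0.531 A.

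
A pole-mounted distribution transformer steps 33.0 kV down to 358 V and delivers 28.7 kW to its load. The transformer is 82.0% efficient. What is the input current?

I_in ≈ 1.06 A

P_in = P_out/η = 28700/0.820 = 35000 W.
I_in = P_in/V_in = 35000/33000 = 1.06 A.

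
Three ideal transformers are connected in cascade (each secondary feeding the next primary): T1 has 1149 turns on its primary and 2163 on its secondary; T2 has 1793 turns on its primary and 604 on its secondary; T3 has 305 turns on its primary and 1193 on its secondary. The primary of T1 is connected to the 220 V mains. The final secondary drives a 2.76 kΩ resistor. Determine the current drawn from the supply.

I_supply ≈ 0.490 A

After T1: V = 220.00 × 2163/1149 = 414.15 V.
After T2: V = 414.15 × 604/1793 = 139.51 V.
After T3: V = 139.51 × 1193/305 = 545.70 V.
I_load = 545.70/2760 = 0.19772 A, so P_out = 545.70 × 0.19772 = 107.90 W.
All ideal ⇒ P_in = P_out, so I_supply = 107.90/220 = 0.490 A.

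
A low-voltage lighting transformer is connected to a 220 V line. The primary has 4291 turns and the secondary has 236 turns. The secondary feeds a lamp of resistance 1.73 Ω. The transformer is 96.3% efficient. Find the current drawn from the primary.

I_p ≈ 0.399 A

V_s = 220 × 236/4291 = 12.100 V.
I_s = V_s/R = 12.100/1.73 = 6.9941 A.
P_out = V_s I_s = 12.100 × 6.9941 = 84.626 W.
P_in = P_out/η = 84.626/0.963 = 87.878 W.
I_p = P_in/V_p = 87.878/220 = 0.399 A.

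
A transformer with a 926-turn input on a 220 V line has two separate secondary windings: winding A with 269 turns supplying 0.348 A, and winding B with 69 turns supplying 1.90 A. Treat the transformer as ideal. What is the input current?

V_A = 220 × 269/926 = 63.909 V; V_B = 220 × 69/926 = 16.393 V.
P_out = V_A I_A + V_B I_B = 63.909×0.348 + 16.393×1.90 = 22.240 + 31.147 = 53.387 W.
Ideal ⇒ P_in = P_out, so I_in = P_out/V_in = 53.387/220 = 0.243 A.

I_in ≈ 0.243 A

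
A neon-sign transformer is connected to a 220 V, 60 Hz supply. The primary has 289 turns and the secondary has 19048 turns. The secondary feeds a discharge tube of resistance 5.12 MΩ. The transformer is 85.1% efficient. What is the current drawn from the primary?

I_p ≈ 0.219 A

V_s = 220 × 19048/289 = 14500 V.
I_s = V_s/R = 14500/(5.12×10^6) = 0.0028321 A.
P_out = V_s I_s = 14500 × 0.0028321 = 41.066 W.
P_in = P_out/η = 41.066/0.851 = 48.256 W.
I_p = P_in/V_p = 48.256/220 = 0.219 A.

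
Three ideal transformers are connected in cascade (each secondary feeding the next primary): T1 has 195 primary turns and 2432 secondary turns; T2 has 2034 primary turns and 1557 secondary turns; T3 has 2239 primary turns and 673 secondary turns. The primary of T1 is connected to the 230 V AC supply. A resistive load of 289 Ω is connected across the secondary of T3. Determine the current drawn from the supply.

Secondary of T1: V = 230.00 × 2432/195 = 2868.5 V.
Secondary of T2: V = 2868.5 × 1557/2034 = 2195.8 V.
Secondary of T3: V = 2195.8 × 673/2239 = 660.02 V.
I_load = 660.02/289 = 2.2838 A, so P_out = 660.02 × 2.2838 = 1507.3 W.
All ideal ⇒ P_in = P_out, so I_supply = 1507.3/230 = 6.55 A.

I_supply ≈ 6.55 A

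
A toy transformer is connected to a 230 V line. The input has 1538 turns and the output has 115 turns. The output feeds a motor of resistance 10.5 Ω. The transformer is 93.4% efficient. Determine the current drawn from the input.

V_out = 230 × 115/1538 = 17.198 V.
I_out = V_out/R = 17.198/10.5 = 1.6379 A.
P_out = V_out I_out = 17.198 × 1.6379 = 28.168 W.
P_in = P_out/η = 28.168/0.934 = 30.158 W.
I_in = P_in/V_in = 30.158/230 = 0.131 A.

I_in ≈ 0.131 A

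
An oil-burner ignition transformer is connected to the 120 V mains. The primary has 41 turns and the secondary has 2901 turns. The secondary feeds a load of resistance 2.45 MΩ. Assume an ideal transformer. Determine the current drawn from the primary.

V_s = V_p × N_s/N_p = 120 × 2901/41 = 8490.7 V.
I_s = V_s/R = 8490.7/(2.45×10^6) = 0.0034656 A.
For an ideal transformer I_p N_p = I_s N_s, so I_p = 0.0034656 × 2901/41 = 0.245 A.

I_p ≈ 0.245 A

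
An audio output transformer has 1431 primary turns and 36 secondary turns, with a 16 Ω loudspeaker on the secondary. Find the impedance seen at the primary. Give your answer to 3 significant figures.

Z_p ≈ 25300 Ω

Z_p = (N_p/N_s)² × Z_s = (1431/36)² × 16 = 25300 Ω.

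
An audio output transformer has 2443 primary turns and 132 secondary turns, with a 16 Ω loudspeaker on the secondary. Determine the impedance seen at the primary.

Z_p = (N_p/N_s)² × Z_s = (2443/132)² × 16 = 5480 Ω.

Z_p ≈ 5480 Ω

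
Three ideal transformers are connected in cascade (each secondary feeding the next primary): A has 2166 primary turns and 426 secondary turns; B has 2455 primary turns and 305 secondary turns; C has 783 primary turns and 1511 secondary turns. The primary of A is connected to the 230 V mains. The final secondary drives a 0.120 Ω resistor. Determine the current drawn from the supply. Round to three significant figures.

I_supply ≈ 4.26 A

After A: V = 230.00 × 426/2166 = 45.235 V.
After B: V = 45.235 × 305/2455 = 5.6199 V.
After C: V = 5.6199 × 1511/783 = 10.845 V.
I_load = 10.845/0.120 = 90.375 A, so P_out = 10.845 × 90.375 = 980.12 W.
All ideal ⇒ P_in = P_out, so I_supply = 980.12/230 = 4.26 A.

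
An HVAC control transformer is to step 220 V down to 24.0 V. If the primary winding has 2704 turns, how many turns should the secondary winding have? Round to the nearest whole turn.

N_s = 295 turns

N_s/N_p = V_s/V_p, so N_s = 2704 × 24.0/220 = 295.0 ≈ 295 turns.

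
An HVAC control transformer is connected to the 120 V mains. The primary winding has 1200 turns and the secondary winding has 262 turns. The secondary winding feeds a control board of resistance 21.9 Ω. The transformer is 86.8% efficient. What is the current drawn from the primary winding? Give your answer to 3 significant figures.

I_p ≈ 0.301 A

V_s = 120 × 262/1200 = 26.200 V.
I_s = V_s/R = 26.200/21.9 = 1.1963 A.
P_out = V_s I_s = 26.200 × 1.1963 = 31.344 W.
P_in = P_out/η = 31.344/0.868 = 36.111 W.
I_p = P_in/V_p = 36.111/120 = 0.301 A.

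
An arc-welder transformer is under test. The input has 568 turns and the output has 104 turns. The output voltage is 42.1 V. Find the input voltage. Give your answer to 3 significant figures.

V_in/V_out = N_in/N_out, so V_in = 42.1 × 568/104 = 230 V.

V_in ≈ 230 V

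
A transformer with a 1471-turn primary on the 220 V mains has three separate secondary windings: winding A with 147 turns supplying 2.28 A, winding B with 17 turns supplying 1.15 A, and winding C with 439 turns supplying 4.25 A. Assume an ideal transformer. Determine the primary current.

I_p ≈ 1.51 A

V_A = 220 × 147/1471 = 21.985 V; V_B = 220 × 17/1471 = 2.5425 V; V_C = 220 × 439/1471 = 65.656 V.
P_out = V_A I_A + V_B I_B + V_C I_C = 21.985×2.28 + 2.5425×1.15 + 65.656×4.25 = 50.126 + 2.9239 + 279.04 = 332.09 W.
Ideal ⇒ P_in = P_out, so I_p = P_out/V_p = 332.09/220 = 1.51 A.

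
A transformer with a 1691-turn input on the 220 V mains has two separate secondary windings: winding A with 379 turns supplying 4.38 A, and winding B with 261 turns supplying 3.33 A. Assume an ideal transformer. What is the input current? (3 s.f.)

I_in ≈ 1.50 A

V_A = 220 × 379/1691 = 49.308 V; V_B = 220 × 261/1691 = 33.956 V.
P_out = V_A I_A + V_B I_B = 49.308×4.38 + 33.956×3.33 = 215.97 + 113.07 = 329.04 W.
Ideal ⇒ P_in = P_out, so I_in = P_out/V_in = 329.04/220 = 1.50 A.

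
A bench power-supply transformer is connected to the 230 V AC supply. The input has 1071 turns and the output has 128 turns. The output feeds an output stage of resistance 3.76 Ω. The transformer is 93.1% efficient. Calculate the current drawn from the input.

V_out = 230 × 128/1071 = 27.488 V.
I_out = V_out/R = 27.488/3.76 = 7.3107 A.
P_out = V_out I_out = 27.488 × 7.3107 = 200.96 W.
P_in = P_out/η = 200.96/0.931 = 215.85 W.
I_in = P_in/V_in = 215.85/230 = 0.938 A.

I_in ≈ 0.938 A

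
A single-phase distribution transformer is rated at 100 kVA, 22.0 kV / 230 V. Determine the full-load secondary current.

I_s = S/V_s = 100000/230 = 435 A.

I_s ≈ 435 A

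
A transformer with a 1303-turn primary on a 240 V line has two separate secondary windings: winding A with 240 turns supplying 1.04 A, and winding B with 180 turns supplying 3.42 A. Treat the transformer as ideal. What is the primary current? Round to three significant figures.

V_A = 240 × 240/1303 = 44.206 V; V_B = 240 × 180/1303 = 33.154 V.
P_out = V_A I_A + V_B I_B = 44.206×1.04 + 33.154×3.42 = 45.974 + 113.39 = 159.36 W.
Ideal ⇒ P_in = P_out, so I_p = P_out/V_p = 159.36/240 = 0.664 A.

I_p ≈ 0.664 A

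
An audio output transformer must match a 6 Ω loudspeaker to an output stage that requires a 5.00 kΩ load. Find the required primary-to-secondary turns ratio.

Z_p/Z_s = (N_p/N_s)², so N_p/N_s = √(5000/6) = √833 = 28.9.

N_p/N_s ≈ 28.9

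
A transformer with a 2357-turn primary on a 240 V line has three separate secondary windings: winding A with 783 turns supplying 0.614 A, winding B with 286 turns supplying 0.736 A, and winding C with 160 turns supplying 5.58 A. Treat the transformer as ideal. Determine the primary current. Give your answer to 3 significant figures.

I_p ≈ 0.672 A

V_A = 240 × 783/2357 = 79.728 V; V_B = 240 × 286/2357 = 29.122 V; V_C = 240 × 160/2357 = 16.292 V.
P_out = V_A I_A + V_B I_B + V_C I_C = 79.728×0.614 + 29.122×0.736 + 16.292×5.58 = 48.953 + 21.434 + 90.909 = 161.30 W.
Ideal ⇒ P_in = P_out, so I_p = P_out/V_p = 161.30/240 = 0.672 A.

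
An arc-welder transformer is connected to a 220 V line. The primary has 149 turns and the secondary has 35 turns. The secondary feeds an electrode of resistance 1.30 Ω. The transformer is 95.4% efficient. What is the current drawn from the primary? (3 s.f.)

I_p ≈ 9.79 A

V_s = 220 × 35/149 = 51.678 V.
I_s = V_s/R = 51.678/1.30 = 39.752 A.
P_out = V_s I_s = 51.678 × 39.752 = 2054.3 W.
P_in = P_out/η = 2054.3/0.954 = 2153.4 W.
I_p = P_in/V_p = 2153.4/220 = 9.79 A.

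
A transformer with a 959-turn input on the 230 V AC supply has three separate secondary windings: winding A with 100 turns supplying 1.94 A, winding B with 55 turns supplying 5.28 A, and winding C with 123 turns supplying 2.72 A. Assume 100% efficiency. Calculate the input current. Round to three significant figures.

I_in ≈ 0.854 A

V_A = 230 × 100/959 = 23.983 V; V_B = 230 × 55/959 = 13.191 V; V_C = 230 × 123/959 = 29.499 V.
P_out = V_A I_A + V_B I_B + V_C I_C = 23.983×1.94 + 13.191×5.28 + 29.499×2.72 = 46.528 + 69.648 + 80.239 = 196.41 W.
Ideal ⇒ P_in = P_out, so I_in = P_out/V_in = 196.41/230 = 0.854 A.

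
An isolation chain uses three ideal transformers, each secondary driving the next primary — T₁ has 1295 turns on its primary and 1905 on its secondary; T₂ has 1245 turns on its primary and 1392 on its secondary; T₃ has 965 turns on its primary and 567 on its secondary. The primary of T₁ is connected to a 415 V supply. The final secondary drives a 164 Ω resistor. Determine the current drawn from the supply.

Secondary of T₁: V = 415.00 × 1905/1295 = 610.48 V.
Secondary of T₂: V = 610.48 × 1392/1245 = 682.56 V.
Secondary of T₃: V = 682.56 × 567/965 = 401.05 V.
I_load = 401.05/164 = 2.4454 A, so P_out = 401.05 × 2.4454 = 980.74 W.
All ideal ⇒ P_in = P_out, so I_supply = 980.74/415 = 2.36 A.

I_supply ≈ 2.36 A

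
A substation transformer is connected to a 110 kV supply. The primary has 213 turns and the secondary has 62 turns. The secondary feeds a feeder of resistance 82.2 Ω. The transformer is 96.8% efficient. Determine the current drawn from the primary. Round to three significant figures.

V_s = 110000 × 62/213 = 32019 V.
I_s = V_s/R = 32019/82.2 = 389.52 A.
P_out = V_s I_s = 32019 × 389.52 = 1.2472×10^7 W.
P_in = P_out/η = 1.2472×10^7/0.968 = 1.2884×10^7 W.
I_p = P_in/V_p = 1.2884×10^7/110000 = 117 A.

I_p ≈ 117 A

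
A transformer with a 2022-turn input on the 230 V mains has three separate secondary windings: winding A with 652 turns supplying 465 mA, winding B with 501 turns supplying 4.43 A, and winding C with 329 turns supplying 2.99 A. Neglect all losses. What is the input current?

I_in ≈ 1.73 A

V_A = 230 × 652/2022 = 74.164 V; V_B = 230 × 501/2022 = 56.988 V; V_C = 230 × 329/2022 = 37.423 V.
P_out = V_A I_A + V_B I_B + V_C I_C = 74.164×0.465 + 56.988×4.43 + 37.423×2.99 = 34.486 + 252.46 + 111.90 = 398.84 W.
Ideal ⇒ P_in = P_out, so I_in = P_out/V_in = 398.84/230 = 1.73 A.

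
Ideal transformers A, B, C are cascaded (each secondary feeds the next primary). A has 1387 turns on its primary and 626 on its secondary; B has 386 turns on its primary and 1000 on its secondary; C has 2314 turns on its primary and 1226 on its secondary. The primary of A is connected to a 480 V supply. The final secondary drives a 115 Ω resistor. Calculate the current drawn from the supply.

Secondary of A: V = 480.00 × 626/1387 = 216.64 V.
Secondary of B: V = 216.64 × 1000/386 = 561.24 V.
Secondary of C: V = 561.24 × 1226/2314 = 297.36 V.
I_load = 297.36/115 = 2.5857 A, so P_out = 297.36 × 2.5857 = 768.88 W.
All ideal ⇒ P_in = P_out, so I_supply = 768.88/480 = 1.60 A.

I_supply ≈ 1.60 A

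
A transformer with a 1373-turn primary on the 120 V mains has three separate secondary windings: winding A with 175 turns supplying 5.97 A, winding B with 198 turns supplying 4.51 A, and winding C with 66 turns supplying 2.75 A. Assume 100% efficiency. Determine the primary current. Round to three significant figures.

I_p ≈ 1.54 A

V_A = 120 × 175/1373 = 15.295 V; V_B = 120 × 198/1373 = 17.305 V; V_C = 120 × 66/1373 = 5.7684 V.
P_out = V_A I_A + V_B I_B + V_C I_C = 15.295×5.97 + 17.305×4.51 + 5.7684×2.75 = 91.311 + 78.046 + 15.863 = 185.22 W.
Ideal ⇒ P_in = P_out, so I_p = P_out/V_p = 185.22/120 = 1.54 A.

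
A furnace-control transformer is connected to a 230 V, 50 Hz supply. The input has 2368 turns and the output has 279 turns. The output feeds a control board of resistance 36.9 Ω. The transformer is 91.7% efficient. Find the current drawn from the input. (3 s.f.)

I_in ≈ 0.0944 A

V_out = 230 × 279/2368 = 27.099 V.
I_out = V_out/R = 27.099/36.9 = 0.73439 A.
P_out = V_out I_out = 27.099 × 0.73439 = 19.901 W.
P_in = P_out/η = 19.901/0.917 = 21.702 W.
I_in = P_in/V_in = 21.702/230 = 0.0944 A.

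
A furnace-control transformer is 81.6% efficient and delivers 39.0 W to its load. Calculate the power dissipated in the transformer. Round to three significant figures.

P_loss ≈ 8.79 W

P_in = P_out/η = 39.0/0.816 = 47.7941 W.
P_loss = P_in − P_out = 47.7941 − 39.0 = 8.79 W.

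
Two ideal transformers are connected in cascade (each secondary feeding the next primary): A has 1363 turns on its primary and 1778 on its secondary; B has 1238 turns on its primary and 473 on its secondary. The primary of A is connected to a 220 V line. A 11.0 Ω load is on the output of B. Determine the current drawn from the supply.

I_supply ≈ 4.97 A

Secondary of A: V = 220.00 × 1778/1363 = 286.98 V.
Secondary of B: V = 286.98 × 473/1238 = 109.65 V.
I_load = 109.65/11.0 = 9.9680 A, so P_out = 109.65 × 9.9680 = 1093.0 W.
All ideal ⇒ P_in = P_out, so I_supply = 1093.0/220 = 4.97 A.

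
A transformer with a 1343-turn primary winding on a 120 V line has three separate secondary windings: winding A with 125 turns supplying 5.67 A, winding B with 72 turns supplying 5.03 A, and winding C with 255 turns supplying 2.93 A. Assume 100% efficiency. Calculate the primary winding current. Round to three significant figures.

V_A = 120 × 125/1343 = 11.169 V; V_B = 120 × 72/1343 = 6.4334 V; V_C = 120 × 255/1343 = 22.785 V.
P_out = V_A I_A + V_B I_B + V_C I_C = 11.169×5.67 + 6.4334×5.03 + 22.785×2.93 = 63.328 + 32.360 + 66.759 = 162.45 W.
Ideal ⇒ P_in = P_out, so I_p = P_out/V_p = 162.45/120 = 1.35 A.

I_p ≈ 1.35 A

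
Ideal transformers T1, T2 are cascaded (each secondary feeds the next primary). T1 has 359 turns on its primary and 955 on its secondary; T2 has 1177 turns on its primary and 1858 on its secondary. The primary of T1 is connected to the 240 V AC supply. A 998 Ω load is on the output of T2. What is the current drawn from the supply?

After T1: V = 240.00 × 955/359 = 638.44 V.
After T2: V = 638.44 × 1858/1177 = 1007.8 V.
I_load = 1007.8/998 = 1.0099 A, so P_out = 1007.8 × 1.0099 = 1017.8 W.
All ideal ⇒ P_in = P_out, so I_supply = 1017.8/240 = 4.24 A.

I_supply ≈ 4.24 A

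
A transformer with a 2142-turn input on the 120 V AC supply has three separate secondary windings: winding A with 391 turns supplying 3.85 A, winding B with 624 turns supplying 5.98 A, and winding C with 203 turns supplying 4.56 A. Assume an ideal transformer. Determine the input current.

V_A = 120 × 391/2142 = 21.905 V; V_B = 120 × 624/2142 = 34.958 V; V_C = 120 × 203/2142 = 11.373 V.
P_out = V_A I_A + V_B I_B + V_C I_C = 21.905×3.85 + 34.958×5.98 + 11.373×4.56 = 84.333 + 209.05 + 51.859 = 345.24 W.
Ideal ⇒ P_in = P_out, so I_in = P_out/V_in = 345.24/120 = 2.88 A.

I_in ≈ 2.88 A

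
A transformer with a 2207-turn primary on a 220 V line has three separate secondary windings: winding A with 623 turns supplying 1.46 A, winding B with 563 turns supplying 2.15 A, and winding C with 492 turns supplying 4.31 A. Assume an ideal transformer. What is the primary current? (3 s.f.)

V_A = 220 × 623/2207 = 62.102 V; V_B = 220 × 563/2207 = 56.121 V; V_C = 220 × 492/2207 = 49.044 V.
P_out = V_A I_A + V_B I_B + V_C I_C = 62.102×1.46 + 56.121×2.15 + 49.044×4.31 = 90.670 + 120.66 + 211.38 = 422.71 W.
Ideal ⇒ P_in = P_out, so I_p = P_out/V_p = 422.71/220 = 1.92 A.

I_p ≈ 1.92 A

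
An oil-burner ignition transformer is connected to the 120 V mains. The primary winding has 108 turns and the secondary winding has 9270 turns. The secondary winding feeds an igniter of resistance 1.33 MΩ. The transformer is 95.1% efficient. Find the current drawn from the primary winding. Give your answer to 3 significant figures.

I_p ≈ 0.699 A

V_s = 120 × 9270/108 = 10300 V.
I_s = V_s/R = 10300/(1.33×10^6) = 0.0077444 A.
P_out = V_s I_s = 10300 × 0.0077444 = 79.767 W.
P_in = P_out/η = 79.767/0.951 = 83.877 W.
I_p = P_in/V_p = 83.877/120 = 0.699 A.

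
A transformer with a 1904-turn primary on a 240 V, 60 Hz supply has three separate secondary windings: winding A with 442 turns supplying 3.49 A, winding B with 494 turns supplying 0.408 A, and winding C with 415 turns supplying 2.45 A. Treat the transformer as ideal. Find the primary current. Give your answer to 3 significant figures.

I_p ≈ 1.45 A

V_A = 240 × 442/1904 = 55.714 V; V_B = 240 × 494/1904 = 62.269 V; V_C = 240 × 415/1904 = 52.311 V.
P_out = V_A I_A + V_B I_B + V_C I_C = 55.714×3.49 + 62.269×0.408 + 52.311×2.45 = 194.44 + 25.406 + 128.16 = 348.01 W.
Ideal ⇒ P_in = P_out, so I_p = P_out/V_p = 348.01/240 = 1.45 A.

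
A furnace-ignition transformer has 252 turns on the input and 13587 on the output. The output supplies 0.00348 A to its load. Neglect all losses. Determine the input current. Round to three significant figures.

For an ideal transformer I_in/I_out = N_out/N_in, so I_in = 0.00348 × 13587/252 = 0.188 A.

I_in ≈ 0.188 A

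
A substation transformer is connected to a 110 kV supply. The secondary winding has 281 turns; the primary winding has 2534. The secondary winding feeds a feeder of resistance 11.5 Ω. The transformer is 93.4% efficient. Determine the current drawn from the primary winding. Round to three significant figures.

I_p ≈ 126 A

V_s = 110000 × 281/2534 = 12198 V.
I_s = V_s/R = 12198/11.5 = 1060.7 A.
P_out = V_s I_s = 12198 × 1060.7 = 1.2939×10^7 W.
P_in = P_out/η = 1.2939×10^7/0.934 = 1.3853×10^7 W.
I_p = P_in/V_p = 1.3853×10^7/110000 = 126 A.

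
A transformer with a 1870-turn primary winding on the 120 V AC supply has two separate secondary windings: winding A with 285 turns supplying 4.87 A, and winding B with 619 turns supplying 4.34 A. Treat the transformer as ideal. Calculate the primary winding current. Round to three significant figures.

V_A = 120 × 285/1870 = 18.289 V; V_B = 120 × 619/1870 = 39.722 V.
P_out = V_A I_A + V_B I_B = 18.289×4.87 + 39.722×4.34 = 89.066 + 172.39 = 261.46 W.
Ideal ⇒ P_in = P_out, so I_p = P_out/V_p = 261.46/120 = 2.18 A.

I_p ≈ 2.18 A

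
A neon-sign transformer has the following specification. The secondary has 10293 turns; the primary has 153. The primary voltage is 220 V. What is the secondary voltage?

V_s ≈ 14800 V

V_s/V_p = N_s/N_p, so V_s = 220 × 10293/153 = 14800 V.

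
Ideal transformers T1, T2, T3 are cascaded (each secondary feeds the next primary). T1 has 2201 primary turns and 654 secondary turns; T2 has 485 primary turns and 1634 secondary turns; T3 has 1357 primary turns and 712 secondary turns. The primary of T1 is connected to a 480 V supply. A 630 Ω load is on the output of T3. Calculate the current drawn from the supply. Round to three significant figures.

After T1: V = 480.00 × 654/2201 = 142.63 V.
After T2: V = 142.63 × 1634/485 = 480.52 V.
After T3: V = 480.52 × 712/1357 = 252.12 V.
I_load = 252.12/630 = 0.40019 A, so P_out = 252.12 × 0.40019 = 100.90 W.
All ideal ⇒ P_in = P_out, so I_supply = 100.90/480 = 0.210 A.

I_supply ≈ 0.210 A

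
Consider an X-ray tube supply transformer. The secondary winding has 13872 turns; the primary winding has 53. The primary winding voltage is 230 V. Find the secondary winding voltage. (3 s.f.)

V_s ≈ 60200 V

V_s/V_p = N_s/N_p, so V_s = 230 × 13872/53 = 60200 V.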